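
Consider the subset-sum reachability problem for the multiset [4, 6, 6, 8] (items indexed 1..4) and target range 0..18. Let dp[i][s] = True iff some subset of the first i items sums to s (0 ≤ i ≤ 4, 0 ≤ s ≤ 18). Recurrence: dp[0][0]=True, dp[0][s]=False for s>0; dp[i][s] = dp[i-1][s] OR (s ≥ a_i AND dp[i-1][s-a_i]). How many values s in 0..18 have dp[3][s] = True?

i\s   0   1   2   3   4   5   6   7   8   9  10  11  12  13  14  15  16  17  18
  0   T   F   F   F   F   F   F   F   F   F   F   F   F   F   F   F   F   F   F
  1   T   F   F   F   T   F   F   F   F   F   F   F   F   F   F   F   F   F   F
  2   T   F   F   F   T   F   T   F   F   F   T   F   F   F   F   F   F   F   F
  3   T   F   F   F   T   F   T   F   F   F   T   F   T   F   F   F   T   F   F
  4   T   F   F   F   T   F   T   F   T   F   T   F   T   F   T   F   T   F   T

6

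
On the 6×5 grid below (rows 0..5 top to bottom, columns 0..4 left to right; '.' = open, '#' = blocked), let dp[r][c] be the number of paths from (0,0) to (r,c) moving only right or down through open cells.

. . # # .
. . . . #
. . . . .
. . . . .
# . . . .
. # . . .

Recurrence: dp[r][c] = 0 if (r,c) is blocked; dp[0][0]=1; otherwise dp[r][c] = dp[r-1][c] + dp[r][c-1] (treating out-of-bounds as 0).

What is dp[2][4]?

7

r\c   0   1   2   3   4
  0   1   1   0   0   0
  1   1   2   2   2   0
  2   1   3   5   7   7
  3   1   4   9  16  23
  4   0   4  13  29  52
  5   0   0  13  42  94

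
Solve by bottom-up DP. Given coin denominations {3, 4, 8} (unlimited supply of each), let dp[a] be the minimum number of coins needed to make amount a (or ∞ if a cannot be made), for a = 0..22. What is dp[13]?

 a  0  1  2  3  4  5  6  7  8  9 10 11 12 13 14 15 16 17 18 19 20 21 22
dp  0  -  -  1  1  -  2  2  1  3  3  2  2  4  3  3  2  4  4  3  3  5  4
(- denotes ∞ / unreachable)

4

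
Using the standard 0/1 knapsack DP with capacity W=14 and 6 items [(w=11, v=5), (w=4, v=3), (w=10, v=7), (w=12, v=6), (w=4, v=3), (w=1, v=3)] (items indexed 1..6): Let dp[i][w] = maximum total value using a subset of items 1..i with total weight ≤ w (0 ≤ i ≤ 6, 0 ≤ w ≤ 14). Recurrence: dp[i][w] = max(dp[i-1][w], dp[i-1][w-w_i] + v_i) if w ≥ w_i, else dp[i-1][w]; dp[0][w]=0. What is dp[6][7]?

6

i\w   0   1   2   3   4   5   6   7   8   9  10  11  12  13  14
  0   0   0   0   0   0   0   0   0   0   0   0   0   0   0   0
  1   0   0   0   0   0   0   0   0   0   0   0   5   5   5   5
  2   0   0   0   0   3   3   3   3   3   3   3   5   5   5   5
  3   0   0   0   0   3   3   3   3   3   3   7   7   7   7  10
  4   0   0   0   0   3   3   3   3   3   3   7   7   7   7  10
  5   0   0   0   0   3   3   3   3   6   6   7   7   7   7  10
  6   0   3   3   3   3   6   6   6   6   9   9  10  10  10  10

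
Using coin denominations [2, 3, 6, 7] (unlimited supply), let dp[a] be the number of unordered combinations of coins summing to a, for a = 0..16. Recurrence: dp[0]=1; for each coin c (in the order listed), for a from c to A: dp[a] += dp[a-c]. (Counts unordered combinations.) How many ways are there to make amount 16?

10

after  coin     0     1     2     3     4     5     6     7     8     9    10    11    12    13    14    15    16
          2     1     0     1     0     1     0     1     0     1     0     1     0     1     0     1     0     1
          3     1     0     1     1     1     1     2     1     2     2     2     2     3     2     3     3     3
          6     1     0     1     1     1     1     3     1     3     3     3     3     6     3     6     6     6
          7     1     0     1     1     1     1     3     2     3     4     4     4     7     6     8     9    10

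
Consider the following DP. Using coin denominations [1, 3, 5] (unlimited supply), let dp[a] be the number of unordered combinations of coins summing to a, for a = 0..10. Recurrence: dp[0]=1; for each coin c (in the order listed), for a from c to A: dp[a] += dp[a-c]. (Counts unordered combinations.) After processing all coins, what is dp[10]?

7

after  coin     0     1     2     3     4     5     6     7     8     9    10
          1     1     1     1     1     1     1     1     1     1     1     1
          3     1     1     1     2     2     2     3     3     3     4     4
          5     1     1     1     2     2     3     4     4     5     6     7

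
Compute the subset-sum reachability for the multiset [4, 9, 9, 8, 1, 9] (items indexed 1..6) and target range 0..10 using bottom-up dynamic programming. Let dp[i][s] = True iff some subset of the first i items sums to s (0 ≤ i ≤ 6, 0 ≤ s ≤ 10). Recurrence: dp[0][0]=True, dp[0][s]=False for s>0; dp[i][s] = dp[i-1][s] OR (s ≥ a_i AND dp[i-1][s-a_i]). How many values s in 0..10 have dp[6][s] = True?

7

i\s   0   1   2   3   4   5   6   7   8   9  10
  0   T   F   F   F   F   F   F   F   F   F   F
  1   T   F   F   F   T   F   F   F   F   F   F
  2   T   F   F   F   T   F   F   F   F   T   F
  3   T   F   F   F   T   F   F   F   F   T   F
  4   T   F   F   F   T   F   F   F   T   T   F
  5   T   T   F   F   T   T   F   F   T   T   T
  6   T   T   F   F   T   T   F   F   T   T   T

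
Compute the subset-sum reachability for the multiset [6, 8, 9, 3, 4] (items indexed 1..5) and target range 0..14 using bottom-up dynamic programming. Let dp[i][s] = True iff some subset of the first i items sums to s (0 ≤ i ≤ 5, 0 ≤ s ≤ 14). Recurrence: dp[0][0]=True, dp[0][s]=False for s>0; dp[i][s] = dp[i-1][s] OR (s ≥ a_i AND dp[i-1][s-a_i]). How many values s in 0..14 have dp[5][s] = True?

i\s   0   1   2   3   4   5   6   7   8   9  10  11  12  13  14
  0   T   F   F   F   F   F   F   F   F   F   F   F   F   F   F
  1   T   F   F   F   F   F   T   F   F   F   F   F   F   F   F
  2   T   F   F   F   F   F   T   F   T   F   F   F   F   F   T
  3   T   F   F   F   F   F   T   F   T   T   F   F   F   F   T
  4   T   F   F   T   F   F   T   F   T   T   F   T   T   F   T
  5   T   F   F   T   T   F   T   T   T   T   T   T   T   T   T

12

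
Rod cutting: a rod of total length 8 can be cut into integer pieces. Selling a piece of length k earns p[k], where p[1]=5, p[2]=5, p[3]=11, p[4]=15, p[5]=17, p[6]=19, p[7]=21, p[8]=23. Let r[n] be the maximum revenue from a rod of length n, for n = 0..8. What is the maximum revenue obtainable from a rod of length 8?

40

   n    0    1    2    3    4    5    6    7    8
r[n]    0    5   10   15   20   25   30   35   40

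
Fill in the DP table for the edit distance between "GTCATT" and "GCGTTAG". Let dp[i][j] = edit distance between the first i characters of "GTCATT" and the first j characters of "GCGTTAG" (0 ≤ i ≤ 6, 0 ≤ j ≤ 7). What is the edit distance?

4

   ''  G  C  G  T  T  A  G
''  0  1  2  3  4  5  6  7
 G  1  0  1  2  3  4  5  6
 T  2  1  1  2  2  3  4  5
 C  3  2  1  2  3  3  4  5
 A  4  3  2  2  3  4  3  4
 T  5  4  3  3  2  3  4  4
 T  6  5  4  4  3  2  3  4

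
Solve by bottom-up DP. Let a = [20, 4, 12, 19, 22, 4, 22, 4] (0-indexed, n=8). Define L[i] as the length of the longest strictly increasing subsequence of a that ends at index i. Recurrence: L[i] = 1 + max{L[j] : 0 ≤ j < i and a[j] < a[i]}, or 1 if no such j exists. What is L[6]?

   i    0    1    2    3    4    5    6    7
a[i]   20    4   12   19   22    4   22    4
L[i]    1    1    2    3    4    1    4    1

4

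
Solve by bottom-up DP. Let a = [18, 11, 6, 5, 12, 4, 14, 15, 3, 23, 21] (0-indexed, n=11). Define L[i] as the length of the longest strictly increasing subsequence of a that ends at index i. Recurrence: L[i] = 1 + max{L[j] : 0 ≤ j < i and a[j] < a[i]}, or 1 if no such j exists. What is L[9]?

5

   i    0    1    2    3    4    5    6    7    8    9   10
a[i]   18   11    6    5   12    4   14   15    3   23   21
L[i]    1    1    1    1    2    1    3    4    1    5    5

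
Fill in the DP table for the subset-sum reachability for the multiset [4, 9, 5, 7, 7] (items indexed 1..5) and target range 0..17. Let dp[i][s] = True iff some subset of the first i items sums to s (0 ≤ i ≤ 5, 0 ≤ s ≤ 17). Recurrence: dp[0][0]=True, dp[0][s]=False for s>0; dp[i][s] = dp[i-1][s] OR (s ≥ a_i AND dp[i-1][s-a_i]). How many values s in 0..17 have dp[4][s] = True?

i\s   0   1   2   3   4   5   6   7   8   9  10  11  12  13  14  15  16  17
  0   T   F   F   F   F   F   F   F   F   F   F   F   F   F   F   F   F   F
  1   T   F   F   F   T   F   F   F   F   F   F   F   F   F   F   F   F   F
  2   T   F   F   F   T   F   F   F   F   T   F   F   F   T   F   F   F   F
  3   T   F   F   F   T   T   F   F   F   T   F   F   F   T   T   F   F   F
  4   T   F   F   F   T   T   F   T   F   T   F   T   T   T   T   F   T   F
  5   T   F   F   F   T   T   F   T   F   T   F   T   T   T   T   F   T   F

10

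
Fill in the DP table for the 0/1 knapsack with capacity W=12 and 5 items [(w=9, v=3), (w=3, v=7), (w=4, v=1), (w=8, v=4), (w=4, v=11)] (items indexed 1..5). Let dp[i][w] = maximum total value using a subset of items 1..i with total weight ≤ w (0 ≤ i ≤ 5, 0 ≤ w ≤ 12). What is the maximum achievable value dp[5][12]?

i\w   0   1   2   3   4   5   6   7   8   9  10  11  12
  0   0   0   0   0   0   0   0   0   0   0   0   0   0
  1   0   0   0   0   0   0   0   0   0   3   3   3   3
  2   0   0   0   7   7   7   7   7   7   7   7   7  10
  3   0   0   0   7   7   7   7   8   8   8   8   8  10
  4   0   0   0   7   7   7   7   8   8   8   8  11  11
  5   0   0   0   7  11  11  11  18  18  18  18  19  19

19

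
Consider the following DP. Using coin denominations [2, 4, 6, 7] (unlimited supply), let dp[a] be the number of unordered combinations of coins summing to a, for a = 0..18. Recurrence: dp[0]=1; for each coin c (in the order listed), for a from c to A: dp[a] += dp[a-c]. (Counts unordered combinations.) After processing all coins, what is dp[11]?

2

after  coin     0     1     2     3     4     5     6     7     8     9    10    11    12    13    14    15    16    17    18
          2     1     0     1     0     1     0     1     0     1     0     1     0     1     0     1     0     1     0     1
          4     1     0     1     0     2     0     2     0     3     0     3     0     4     0     4     0     5     0     5
          6     1     0     1     0     2     0     3     0     4     0     5     0     7     0     8     0    10     0    12
          7     1     0     1     0     2     0     3     1     4     1     5     2     7     3     9     4    11     5    14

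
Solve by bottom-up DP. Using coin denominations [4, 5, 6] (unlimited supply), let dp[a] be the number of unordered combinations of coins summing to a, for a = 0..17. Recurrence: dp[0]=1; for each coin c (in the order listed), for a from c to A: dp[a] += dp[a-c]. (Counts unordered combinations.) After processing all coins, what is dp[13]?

1

after  coin     0     1     2     3     4     5     6     7     8     9    10    11    12    13    14    15    16    17
          4     1     0     0     0     1     0     0     0     1     0     0     0     1     0     0     0     1     0
          5     1     0     0     0     1     1     0     0     1     1     1     0     1     1     1     1     1     1
          6     1     0     0     0     1     1     1     0     1     1     2     1     2     1     2     2     3     2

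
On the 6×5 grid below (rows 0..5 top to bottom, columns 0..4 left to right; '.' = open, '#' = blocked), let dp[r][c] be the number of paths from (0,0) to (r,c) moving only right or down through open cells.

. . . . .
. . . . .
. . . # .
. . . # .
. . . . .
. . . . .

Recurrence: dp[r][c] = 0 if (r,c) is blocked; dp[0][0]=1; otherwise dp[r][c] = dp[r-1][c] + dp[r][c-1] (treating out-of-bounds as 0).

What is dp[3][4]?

r\c   0   1   2   3   4
  0   1   1   1   1   1
  1   1   2   3   4   5
  2   1   3   6   0   5
  3   1   4  10   0   5
  4   1   5  15  15  20
  5   1   6  21  36  56

5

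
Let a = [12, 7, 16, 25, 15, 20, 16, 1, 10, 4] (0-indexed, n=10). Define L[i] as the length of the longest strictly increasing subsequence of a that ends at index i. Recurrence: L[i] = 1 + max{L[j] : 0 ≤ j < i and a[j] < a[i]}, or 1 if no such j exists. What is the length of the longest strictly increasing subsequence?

   i    0    1    2    3    4    5    6    7    8    9
a[i]   12    7   16   25   15   20   16    1   10    4
L[i]    1    1    2    3    2    3    3    1    2    2

3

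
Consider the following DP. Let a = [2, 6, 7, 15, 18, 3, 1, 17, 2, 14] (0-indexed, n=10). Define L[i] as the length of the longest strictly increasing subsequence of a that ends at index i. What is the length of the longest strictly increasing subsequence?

   i    0    1    2    3    4    5    6    7    8    9
a[i]    2    6    7   15   18    3    1   17    2   14
L[i]    1    2    3    4    5    2    1    5    2    4

5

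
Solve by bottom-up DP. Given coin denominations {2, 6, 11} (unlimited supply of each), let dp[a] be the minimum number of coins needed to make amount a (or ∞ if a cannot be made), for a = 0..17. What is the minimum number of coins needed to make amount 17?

 a  0  1  2  3  4  5  6  7  8  9 10 11 12 13 14 15 16 17
dp  0  -  1  -  2  -  1  -  2  -  3  1  2  2  3  3  4  2
(- denotes ∞ / unreachable)

2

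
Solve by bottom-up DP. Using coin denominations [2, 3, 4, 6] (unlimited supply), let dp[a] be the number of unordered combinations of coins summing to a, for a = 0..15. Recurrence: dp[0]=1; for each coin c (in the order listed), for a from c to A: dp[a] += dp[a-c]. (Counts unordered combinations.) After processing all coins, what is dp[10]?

7

after  coin     0     1     2     3     4     5     6     7     8     9    10    11    12    13    14    15
          2     1     0     1     0     1     0     1     0     1     0     1     0     1     0     1     0
          3     1     0     1     1     1     1     2     1     2     2     2     2     3     2     3     3
          4     1     0     1     1     2     1     3     2     4     3     5     4     7     5     8     7
          6     1     0     1     1     2     1     4     2     5     4     7     5    11     7    13    11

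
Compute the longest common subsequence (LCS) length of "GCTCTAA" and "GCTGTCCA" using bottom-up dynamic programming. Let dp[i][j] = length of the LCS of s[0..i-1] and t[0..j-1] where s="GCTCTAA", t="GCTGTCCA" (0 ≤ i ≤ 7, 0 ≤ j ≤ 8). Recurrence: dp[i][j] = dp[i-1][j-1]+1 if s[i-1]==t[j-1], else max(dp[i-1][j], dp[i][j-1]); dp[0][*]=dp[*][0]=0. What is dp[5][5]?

   ''  G  C  T  G  T  C  C  A
''  0  0  0  0  0  0  0  0  0
 G  0  1  1  1  1  1  1  1  1
 C  0  1  2  2  2  2  2  2  2
 T  0  1  2  3  3  3  3  3  3
 C  0  1  2  3  3  3  4  4  4
 T  0  1  2  3  3  4  4  4  4
 A  0  1  2  3  3  4  4  4  5
 A  0  1  2  3  3  4  4  4  5

4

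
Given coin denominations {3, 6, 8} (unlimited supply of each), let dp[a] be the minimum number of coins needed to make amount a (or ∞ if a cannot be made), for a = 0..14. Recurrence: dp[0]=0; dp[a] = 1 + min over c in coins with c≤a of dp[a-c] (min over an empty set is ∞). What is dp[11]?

2

 a  0  1  2  3  4  5  6  7  8  9 10 11 12 13 14
dp  0  -  -  1  -  -  1  -  1  2  -  2  2  -  2
(- denotes ∞ / unreachable)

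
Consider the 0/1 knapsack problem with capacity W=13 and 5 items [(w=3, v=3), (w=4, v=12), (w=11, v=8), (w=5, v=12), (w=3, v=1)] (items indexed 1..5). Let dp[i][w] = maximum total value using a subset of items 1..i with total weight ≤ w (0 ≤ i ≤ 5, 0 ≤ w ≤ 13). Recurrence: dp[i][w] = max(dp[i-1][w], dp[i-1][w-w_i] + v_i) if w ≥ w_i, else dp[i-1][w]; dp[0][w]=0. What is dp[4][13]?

27

i\w   0   1   2   3   4   5   6   7   8   9  10  11  12  13
  0   0   0   0   0   0   0   0   0   0   0   0   0   0   0
  1   0   0   0   3   3   3   3   3   3   3   3   3   3   3
  2   0   0   0   3  12  12  12  15  15  15  15  15  15  15
  3   0   0   0   3  12  12  12  15  15  15  15  15  15  15
  4   0   0   0   3  12  12  12  15  15  24  24  24  27  27
  5   0   0   0   3  12  12  12  15  15  24  24  24  27  27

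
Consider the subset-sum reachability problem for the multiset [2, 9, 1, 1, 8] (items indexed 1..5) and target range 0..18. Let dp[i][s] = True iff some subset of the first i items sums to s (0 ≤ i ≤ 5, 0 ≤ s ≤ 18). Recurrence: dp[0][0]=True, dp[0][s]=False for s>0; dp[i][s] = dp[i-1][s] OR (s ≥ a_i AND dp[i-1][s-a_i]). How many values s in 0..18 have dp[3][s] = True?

8

i\s   0   1   2   3   4   5   6   7   8   9  10  11  12  13  14  15  16  17  18
  0   T   F   F   F   F   F   F   F   F   F   F   F   F   F   F   F   F   F   F
  1   T   F   T   F   F   F   F   F   F   F   F   F   F   F   F   F   F   F   F
  2   T   F   T   F   F   F   F   F   F   T   F   T   F   F   F   F   F   F   F
  3   T   T   T   T   F   F   F   F   F   T   T   T   T   F   F   F   F   F   F
  4   T   T   T   T   T   F   F   F   F   T   T   T   T   T   F   F   F   F   F
  5   T   T   T   T   T   F   F   F   T   T   T   T   T   T   F   F   F   T   T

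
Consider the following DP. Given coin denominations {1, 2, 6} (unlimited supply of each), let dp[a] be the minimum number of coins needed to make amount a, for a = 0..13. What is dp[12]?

2

 a  0  1  2  3  4  5  6  7  8  9 10 11 12 13
dp  0  1  1  2  2  3  1  2  2  3  3  4  2  3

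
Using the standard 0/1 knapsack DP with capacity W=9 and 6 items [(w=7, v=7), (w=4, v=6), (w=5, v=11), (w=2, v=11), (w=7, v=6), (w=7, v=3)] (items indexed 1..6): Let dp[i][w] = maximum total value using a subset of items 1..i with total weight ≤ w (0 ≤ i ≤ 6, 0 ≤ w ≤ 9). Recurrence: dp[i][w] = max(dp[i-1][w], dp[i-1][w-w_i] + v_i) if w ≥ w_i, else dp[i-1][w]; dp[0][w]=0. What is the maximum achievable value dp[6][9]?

i\w   0   1   2   3   4   5   6   7   8   9
  0   0   0   0   0   0   0   0   0   0   0
  1   0   0   0   0   0   0   0   7   7   7
  2   0   0   0   0   6   6   6   7   7   7
  3   0   0   0   0   6  11  11  11  11  17
  4   0   0  11  11  11  11  17  22  22  22
  5   0   0  11  11  11  11  17  22  22  22
  6   0   0  11  11  11  11  17  22  22  22

22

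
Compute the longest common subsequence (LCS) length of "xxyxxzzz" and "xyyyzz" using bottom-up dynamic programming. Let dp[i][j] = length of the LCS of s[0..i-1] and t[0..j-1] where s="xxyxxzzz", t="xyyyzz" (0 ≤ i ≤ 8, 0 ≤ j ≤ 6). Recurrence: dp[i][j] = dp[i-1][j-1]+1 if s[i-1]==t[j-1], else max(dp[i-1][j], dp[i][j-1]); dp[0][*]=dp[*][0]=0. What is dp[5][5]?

2

   ''  x  y  y  y  z  z
''  0  0  0  0  0  0  0
 x  0  1  1  1  1  1  1
 x  0  1  1  1  1  1  1
 y  0  1  2  2  2  2  2
 x  0  1  2  2  2  2  2
 x  0  1  2  2  2  2  2
 z  0  1  2  2  2  3  3
 z  0  1  2  2  2  3  4
 z  0  1  2  2  2  3  4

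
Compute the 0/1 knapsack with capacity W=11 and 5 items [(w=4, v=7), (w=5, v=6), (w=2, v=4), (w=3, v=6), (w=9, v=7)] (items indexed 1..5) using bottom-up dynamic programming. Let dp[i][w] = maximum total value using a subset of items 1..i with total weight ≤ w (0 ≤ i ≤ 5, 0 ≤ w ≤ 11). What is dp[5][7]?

i\w   0   1   2   3   4   5   6   7   8   9  10  11
  0   0   0   0   0   0   0   0   0   0   0   0   0
  1   0   0   0   0   7   7   7   7   7   7   7   7
  2   0   0   0   0   7   7   7   7   7  13  13  13
  3   0   0   4   4   7   7  11  11  11  13  13  17
  4   0   0   4   6   7  10  11  13  13  17  17  17
  5   0   0   4   6   7  10  11  13  13  17  17  17

13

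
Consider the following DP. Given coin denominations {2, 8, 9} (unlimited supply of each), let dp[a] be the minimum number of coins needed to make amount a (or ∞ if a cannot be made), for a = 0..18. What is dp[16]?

2

 a  0  1  2  3  4  5  6  7  8  9 10 11 12 13 14 15 16 17 18
dp  0  -  1  -  2  -  3  -  1  1  2  2  3  3  4  4  2  2  2
(- denotes ∞ / unreachable)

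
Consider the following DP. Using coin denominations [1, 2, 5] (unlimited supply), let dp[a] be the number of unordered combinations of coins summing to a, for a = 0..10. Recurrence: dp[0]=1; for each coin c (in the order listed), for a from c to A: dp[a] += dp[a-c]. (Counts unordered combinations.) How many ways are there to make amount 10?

10

after  coin     0     1     2     3     4     5     6     7     8     9    10
          1     1     1     1     1     1     1     1     1     1     1     1
          2     1     1     2     2     3     3     4     4     5     5     6
          5     1     1     2     2     3     4     5     6     7     8    10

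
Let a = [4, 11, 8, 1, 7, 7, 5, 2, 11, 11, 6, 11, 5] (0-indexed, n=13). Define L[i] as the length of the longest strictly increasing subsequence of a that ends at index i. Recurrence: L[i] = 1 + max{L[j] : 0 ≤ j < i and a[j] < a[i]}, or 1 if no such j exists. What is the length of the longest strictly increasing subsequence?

4

   i    0    1    2    3    4    5    6    7    8    9   10   11   12
a[i]    4   11    8    1    7    7    5    2   11   11    6   11    5
L[i]    1    2    2    1    2    2    2    2    3    3    3    4    3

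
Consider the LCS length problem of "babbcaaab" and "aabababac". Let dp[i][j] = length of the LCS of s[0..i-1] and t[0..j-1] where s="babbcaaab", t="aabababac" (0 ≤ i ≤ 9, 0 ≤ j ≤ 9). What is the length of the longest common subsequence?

   ''  a  a  b  a  b  a  b  a  c
''  0  0  0  0  0  0  0  0  0  0
 b  0  0  0  1  1  1  1  1  1  1
 a  0  1  1  1  2  2  2  2  2  2
 b  0  1  1  2  2  3  3  3  3  3
 b  0  1  1  2  2  3  3  4  4  4
 c  0  1  1  2  2  3  3  4  4  5
 a  0  1  2  2  3  3  4  4  5  5
 a  0  1  2  2  3  3  4  4  5  5
 a  0  1  2  2  3  3  4  4  5  5
 b  0  1  2  3  3  4  4  5  5  5

5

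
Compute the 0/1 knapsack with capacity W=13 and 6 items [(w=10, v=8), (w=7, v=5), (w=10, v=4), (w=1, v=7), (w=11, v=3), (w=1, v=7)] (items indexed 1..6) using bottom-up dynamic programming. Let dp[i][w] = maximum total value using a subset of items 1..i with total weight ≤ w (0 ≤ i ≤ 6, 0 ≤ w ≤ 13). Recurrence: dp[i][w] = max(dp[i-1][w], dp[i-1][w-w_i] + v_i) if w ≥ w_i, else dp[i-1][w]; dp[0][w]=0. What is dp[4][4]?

7

i\w   0   1   2   3   4   5   6   7   8   9  10  11  12  13
  0   0   0   0   0   0   0   0   0   0   0   0   0   0   0
  1   0   0   0   0   0   0   0   0   0   0   8   8   8   8
  2   0   0   0   0   0   0   0   5   5   5   8   8   8   8
  3   0   0   0   0   0   0   0   5   5   5   8   8   8   8
  4   0   7   7   7   7   7   7   7  12  12  12  15  15  15
  5   0   7   7   7   7   7   7   7  12  12  12  15  15  15
  6   0   7  14  14  14  14  14  14  14  19  19  19  22  22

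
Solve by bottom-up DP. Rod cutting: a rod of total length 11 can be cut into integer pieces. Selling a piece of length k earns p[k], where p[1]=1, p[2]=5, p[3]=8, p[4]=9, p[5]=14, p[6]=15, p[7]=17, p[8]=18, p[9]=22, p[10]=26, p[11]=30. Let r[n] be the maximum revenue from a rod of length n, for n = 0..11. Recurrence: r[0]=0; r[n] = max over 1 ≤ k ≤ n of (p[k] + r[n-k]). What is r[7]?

19

   n    0    1    2    3    4    5    6    7    8    9   10   11
r[n]    0    1    5    8   10   14   16   19   22   24   28   30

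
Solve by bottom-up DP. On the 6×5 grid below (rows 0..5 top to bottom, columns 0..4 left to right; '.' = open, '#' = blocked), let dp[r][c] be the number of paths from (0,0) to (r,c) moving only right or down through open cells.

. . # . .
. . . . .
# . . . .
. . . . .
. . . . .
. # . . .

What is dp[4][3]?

20

r\c   0   1   2   3   4
  0   1   1   0   0   0
  1   1   2   2   2   2
  2   0   2   4   6   8
  3   0   2   6  12  20
  4   0   2   8  20  40
  5   0   0   8  28  68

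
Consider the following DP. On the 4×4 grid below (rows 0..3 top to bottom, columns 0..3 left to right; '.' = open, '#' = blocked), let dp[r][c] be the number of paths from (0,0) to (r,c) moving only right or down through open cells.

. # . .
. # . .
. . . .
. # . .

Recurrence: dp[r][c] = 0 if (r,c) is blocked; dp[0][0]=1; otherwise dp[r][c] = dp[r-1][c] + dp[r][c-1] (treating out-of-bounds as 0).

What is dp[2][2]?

1

r\c   0   1   2   3
  0   1   0   0   0
  1   1   0   0   0
  2   1   1   1   1
  3   1   0   1   2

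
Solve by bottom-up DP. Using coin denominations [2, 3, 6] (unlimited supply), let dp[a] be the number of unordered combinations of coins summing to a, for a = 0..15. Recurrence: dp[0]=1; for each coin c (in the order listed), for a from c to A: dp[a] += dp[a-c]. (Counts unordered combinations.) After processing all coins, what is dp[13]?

after  coin     0     1     2     3     4     5     6     7     8     9    10    11    12    13    14    15
          2     1     0     1     0     1     0     1     0     1     0     1     0     1     0     1     0
          3     1     0     1     1     1     1     2     1     2     2     2     2     3     2     3     3
          6     1     0     1     1     1     1     3     1     3     3     3     3     6     3     6     6

3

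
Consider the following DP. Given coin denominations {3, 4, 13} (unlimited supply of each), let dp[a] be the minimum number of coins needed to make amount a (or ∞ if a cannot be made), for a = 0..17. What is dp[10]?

3

 a  0  1  2  3  4  5  6  7  8  9 10 11 12 13 14 15 16 17
dp  0  -  -  1  1  -  2  2  2  3  3  3  3  1  4  4  2  2
(- denotes ∞ / unreachable)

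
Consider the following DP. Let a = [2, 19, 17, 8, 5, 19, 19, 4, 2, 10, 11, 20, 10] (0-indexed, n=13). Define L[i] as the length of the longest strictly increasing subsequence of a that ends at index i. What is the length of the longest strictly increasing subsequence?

   i    0    1    2    3    4    5    6    7    8    9   10   11   12
a[i]    2   19   17    8    5   19   19    4    2   10   11   20   10
L[i]    1    2    2    2    2    3    3    2    1    3    4    5    3

5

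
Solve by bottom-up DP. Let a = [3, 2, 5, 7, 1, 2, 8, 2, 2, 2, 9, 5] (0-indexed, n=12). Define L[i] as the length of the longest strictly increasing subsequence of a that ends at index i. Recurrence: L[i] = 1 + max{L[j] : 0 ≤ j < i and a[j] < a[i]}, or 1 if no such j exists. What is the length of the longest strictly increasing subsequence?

   i    0    1    2    3    4    5    6    7    8    9   10   11
a[i]    3    2    5    7    1    2    8    2    2    2    9    5
L[i]    1    1    2    3    1    2    4    2    2    2    5    3

5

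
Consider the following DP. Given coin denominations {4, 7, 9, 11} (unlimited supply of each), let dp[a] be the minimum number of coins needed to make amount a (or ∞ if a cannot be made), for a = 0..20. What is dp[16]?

2

 a  0  1  2  3  4  5  6  7  8  9 10 11 12 13 14 15 16 17 18 19 20
dp  0  -  -  -  1  -  -  1  2  1  -  1  3  2  2  2  2  3  2  3  2
(- denotes ∞ / unreachable)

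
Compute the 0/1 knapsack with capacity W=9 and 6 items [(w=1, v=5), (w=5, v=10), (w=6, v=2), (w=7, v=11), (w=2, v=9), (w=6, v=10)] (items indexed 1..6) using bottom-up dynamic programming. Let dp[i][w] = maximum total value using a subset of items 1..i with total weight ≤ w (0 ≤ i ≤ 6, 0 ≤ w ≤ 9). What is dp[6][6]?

15

i\w   0   1   2   3   4   5   6   7   8   9
  0   0   0   0   0   0   0   0   0   0   0
  1   0   5   5   5   5   5   5   5   5   5
  2   0   5   5   5   5  10  15  15  15  15
  3   0   5   5   5   5  10  15  15  15  15
  4   0   5   5   5   5  10  15  15  16  16
  5   0   5   9  14  14  14  15  19  24  24
  6   0   5   9  14  14  14  15  19  24  24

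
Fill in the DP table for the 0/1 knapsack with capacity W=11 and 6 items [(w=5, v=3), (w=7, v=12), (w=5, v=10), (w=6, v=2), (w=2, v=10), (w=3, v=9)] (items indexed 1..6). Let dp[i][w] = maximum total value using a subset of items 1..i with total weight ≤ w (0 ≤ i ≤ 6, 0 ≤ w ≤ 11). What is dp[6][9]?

22

i\w   0   1   2   3   4   5   6   7   8   9  10  11
  0   0   0   0   0   0   0   0   0   0   0   0   0
  1   0   0   0   0   0   3   3   3   3   3   3   3
  2   0   0   0   0   0   3   3  12  12  12  12  12
  3   0   0   0   0   0  10  10  12  12  12  13  13
  4   0   0   0   0   0  10  10  12  12  12  13  13
  5   0   0  10  10  10  10  10  20  20  22  22  22
  6   0   0  10  10  10  19  19  20  20  22  29  29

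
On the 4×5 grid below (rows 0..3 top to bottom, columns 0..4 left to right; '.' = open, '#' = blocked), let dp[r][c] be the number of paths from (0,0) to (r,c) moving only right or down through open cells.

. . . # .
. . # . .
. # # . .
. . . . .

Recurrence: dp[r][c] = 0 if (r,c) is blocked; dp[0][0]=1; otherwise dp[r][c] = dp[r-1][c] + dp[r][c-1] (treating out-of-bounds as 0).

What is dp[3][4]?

1

r\c   0   1   2   3   4
  0   1   1   1   0   0
  1   1   2   0   0   0
  2   1   0   0   0   0
  3   1   1   1   1   1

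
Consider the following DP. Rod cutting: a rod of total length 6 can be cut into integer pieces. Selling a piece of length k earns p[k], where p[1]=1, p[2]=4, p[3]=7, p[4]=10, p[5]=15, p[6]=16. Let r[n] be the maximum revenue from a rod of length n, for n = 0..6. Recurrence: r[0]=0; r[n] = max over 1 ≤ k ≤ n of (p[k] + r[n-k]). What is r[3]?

   n    0    1    2    3    4    5    6
r[n]    0    1    4    7   10   15   16

7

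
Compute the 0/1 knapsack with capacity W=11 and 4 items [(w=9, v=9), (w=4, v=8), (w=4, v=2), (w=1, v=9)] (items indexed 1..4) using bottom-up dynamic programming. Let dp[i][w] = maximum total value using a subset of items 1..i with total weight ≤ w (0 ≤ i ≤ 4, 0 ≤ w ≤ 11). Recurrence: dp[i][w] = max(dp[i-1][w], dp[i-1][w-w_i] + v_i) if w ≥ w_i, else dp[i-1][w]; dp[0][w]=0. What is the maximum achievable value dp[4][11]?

19

i\w   0   1   2   3   4   5   6   7   8   9  10  11
  0   0   0   0   0   0   0   0   0   0   0   0   0
  1   0   0   0   0   0   0   0   0   0   9   9   9
  2   0   0   0   0   8   8   8   8   8   9   9   9
  3   0   0   0   0   8   8   8   8  10  10  10  10
  4   0   9   9   9   9  17  17  17  17  19  19  19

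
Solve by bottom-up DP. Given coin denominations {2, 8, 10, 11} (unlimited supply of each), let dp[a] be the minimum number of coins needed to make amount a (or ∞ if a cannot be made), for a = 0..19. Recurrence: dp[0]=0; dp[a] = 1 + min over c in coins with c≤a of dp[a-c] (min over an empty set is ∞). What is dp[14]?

 a  0  1  2  3  4  5  6  7  8  9 10 11 12 13 14 15 16 17 18 19
dp  0  -  1  -  2  -  3  -  1  -  1  1  2  2  3  3  2  4  2  2
(- denotes ∞ / unreachable)

3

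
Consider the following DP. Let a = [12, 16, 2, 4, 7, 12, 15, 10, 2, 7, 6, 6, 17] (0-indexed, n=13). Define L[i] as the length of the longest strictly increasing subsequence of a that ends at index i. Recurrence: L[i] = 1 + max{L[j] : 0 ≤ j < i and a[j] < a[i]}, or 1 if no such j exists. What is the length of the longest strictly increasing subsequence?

6

   i    0    1    2    3    4    5    6    7    8    9   10   11   12
a[i]   12   16    2    4    7   12   15   10    2    7    6    6   17
L[i]    1    2    1    2    3    4    5    4    1    3    3    3    6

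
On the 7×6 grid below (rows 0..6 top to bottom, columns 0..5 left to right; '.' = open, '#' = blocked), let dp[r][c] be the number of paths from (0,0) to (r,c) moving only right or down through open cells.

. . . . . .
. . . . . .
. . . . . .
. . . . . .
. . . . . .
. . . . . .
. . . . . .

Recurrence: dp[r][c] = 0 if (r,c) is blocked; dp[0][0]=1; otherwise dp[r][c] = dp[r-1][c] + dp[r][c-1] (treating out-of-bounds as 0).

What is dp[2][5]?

r\c   0   1   2   3   4   5
  0   1   1   1   1   1   1
  1   1   2   3   4   5   6
  2   1   3   6  10  15  21
  3   1   4  10  20  35  56
  4   1   5  15  35  70 126
  5   1   6  21  56 126 252
  6   1   7  28  84 210 462

21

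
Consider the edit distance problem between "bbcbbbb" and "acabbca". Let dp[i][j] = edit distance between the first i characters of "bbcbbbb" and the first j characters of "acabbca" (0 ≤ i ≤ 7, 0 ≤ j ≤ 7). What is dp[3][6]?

3

   ''  a  c  a  b  b  c  a
''  0  1  2  3  4  5  6  7
 b  1  1  2  3  3  4  5  6
 b  2  2  2  3  3  3  4  5
 c  3  3  2  3  4  4  3  4
 b  4  4  3  3  3  4  4  4
 b  5  5  4  4  3  3  4  5
 b  6  6  5  5  4  3  4  5
 b  7  7  6  6  5  4  4  5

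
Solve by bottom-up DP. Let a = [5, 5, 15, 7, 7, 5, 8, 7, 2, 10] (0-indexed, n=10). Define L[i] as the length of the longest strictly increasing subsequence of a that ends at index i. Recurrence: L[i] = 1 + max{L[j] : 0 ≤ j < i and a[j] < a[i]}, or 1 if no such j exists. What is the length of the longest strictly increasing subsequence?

4

   i    0    1    2    3    4    5    6    7    8    9
a[i]    5    5   15    7    7    5    8    7    2   10
L[i]    1    1    2    2    2    1    3    2    1    4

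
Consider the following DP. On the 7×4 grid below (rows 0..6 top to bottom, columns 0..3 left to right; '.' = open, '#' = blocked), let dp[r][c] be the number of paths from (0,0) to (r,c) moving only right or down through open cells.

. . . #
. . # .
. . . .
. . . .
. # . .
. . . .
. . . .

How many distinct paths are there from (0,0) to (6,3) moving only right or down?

35

r\c   0   1   2   3
  0   1   1   1   0
  1   1   2   0   0
  2   1   3   3   3
  3   1   4   7  10
  4   1   0   7  17
  5   1   1   8  25
  6   1   2  10  35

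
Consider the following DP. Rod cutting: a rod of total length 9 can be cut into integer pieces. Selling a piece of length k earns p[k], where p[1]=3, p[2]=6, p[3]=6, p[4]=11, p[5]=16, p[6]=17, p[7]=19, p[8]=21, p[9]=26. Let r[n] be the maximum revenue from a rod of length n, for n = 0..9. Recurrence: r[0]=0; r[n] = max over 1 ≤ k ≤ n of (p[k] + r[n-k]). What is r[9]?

   n    0    1    2    3    4    5    6    7    8    9
r[n]    0    3    6    9   12   16   19   22   25   28

28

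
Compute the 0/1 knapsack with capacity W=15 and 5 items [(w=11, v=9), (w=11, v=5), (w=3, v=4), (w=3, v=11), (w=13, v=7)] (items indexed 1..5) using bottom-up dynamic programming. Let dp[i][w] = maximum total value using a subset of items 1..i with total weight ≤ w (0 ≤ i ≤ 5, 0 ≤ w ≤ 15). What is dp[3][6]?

4

i\w   0   1   2   3   4   5   6   7   8   9  10  11  12  13  14  15
  0   0   0   0   0   0   0   0   0   0   0   0   0   0   0   0   0
  1   0   0   0   0   0   0   0   0   0   0   0   9   9   9   9   9
  2   0   0   0   0   0   0   0   0   0   0   0   9   9   9   9   9
  3   0   0   0   4   4   4   4   4   4   4   4   9   9   9  13  13
  4   0   0   0  11  11  11  15  15  15  15  15  15  15  15  20  20
  5   0   0   0  11  11  11  15  15  15  15  15  15  15  15  20  20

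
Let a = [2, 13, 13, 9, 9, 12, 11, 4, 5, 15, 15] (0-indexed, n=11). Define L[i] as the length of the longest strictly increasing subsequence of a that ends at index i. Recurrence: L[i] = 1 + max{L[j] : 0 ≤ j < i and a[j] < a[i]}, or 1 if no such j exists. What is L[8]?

3

   i    0    1    2    3    4    5    6    7    8    9   10
a[i]    2   13   13    9    9   12   11    4    5   15   15
L[i]    1    2    2    2    2    3    3    2    3    4    4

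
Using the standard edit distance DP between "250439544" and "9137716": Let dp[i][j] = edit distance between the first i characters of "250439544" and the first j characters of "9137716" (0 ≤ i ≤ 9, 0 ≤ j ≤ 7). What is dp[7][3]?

   ''  9  1  3  7  7  1  6
''  0  1  2  3  4  5  6  7
 2  1  1  2  3  4  5  6  7
 5  2  2  2  3  4  5  6  7
 0  3  3  3  3  4  5  6  7
 4  4  4  4  4  4  5  6  7
 3  5  5  5  4  5  5  6  7
 9  6  5  6  5  5  6  6  7
 5  7  6  6  6  6  6  7  7
 4  8  7  7  7  7  7  7  8
 4  9  8  8  8  8  8  8  8

6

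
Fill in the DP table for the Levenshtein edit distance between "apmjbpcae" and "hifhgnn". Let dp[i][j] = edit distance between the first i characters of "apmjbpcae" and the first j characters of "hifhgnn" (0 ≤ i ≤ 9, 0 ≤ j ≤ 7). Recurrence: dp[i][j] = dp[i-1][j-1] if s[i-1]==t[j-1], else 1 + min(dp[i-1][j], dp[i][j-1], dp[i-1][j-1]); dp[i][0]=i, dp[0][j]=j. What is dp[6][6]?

   ''  h  i  f  h  g  n  n
''  0  1  2  3  4  5  6  7
 a  1  1  2  3  4  5  6  7
 p  2  2  2  3  4  5  6  7
 m  3  3  3  3  4  5  6  7
 j  4  4  4  4  4  5  6  7
 b  5  5  5  5  5  5  6  7
 p  6  6  6  6  6  6  6  7
 c  7  7  7  7  7  7  7  7
 a  8  8  8  8  8  8  8  8
 e  9  9  9  9  9  9  9  9

6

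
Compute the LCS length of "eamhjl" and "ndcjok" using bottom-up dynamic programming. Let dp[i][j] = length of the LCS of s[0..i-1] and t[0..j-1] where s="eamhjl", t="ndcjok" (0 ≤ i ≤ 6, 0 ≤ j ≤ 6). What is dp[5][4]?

1

   ''  n  d  c  j  o  k
''  0  0  0  0  0  0  0
 e  0  0  0  0  0  0  0
 a  0  0  0  0  0  0  0
 m  0  0  0  0  0  0  0
 h  0  0  0  0  0  0  0
 j  0  0  0  0  1  1  1
 l  0  0  0  0  1  1  1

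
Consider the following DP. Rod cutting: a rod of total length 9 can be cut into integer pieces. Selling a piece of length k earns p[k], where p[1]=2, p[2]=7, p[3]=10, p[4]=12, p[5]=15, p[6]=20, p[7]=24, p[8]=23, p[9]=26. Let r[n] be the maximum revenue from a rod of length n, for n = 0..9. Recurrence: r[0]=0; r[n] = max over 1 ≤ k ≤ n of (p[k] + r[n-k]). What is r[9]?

   n    0    1    2    3    4    5    6    7    8    9
r[n]    0    2    7   10   14   17   21   24   28   31

31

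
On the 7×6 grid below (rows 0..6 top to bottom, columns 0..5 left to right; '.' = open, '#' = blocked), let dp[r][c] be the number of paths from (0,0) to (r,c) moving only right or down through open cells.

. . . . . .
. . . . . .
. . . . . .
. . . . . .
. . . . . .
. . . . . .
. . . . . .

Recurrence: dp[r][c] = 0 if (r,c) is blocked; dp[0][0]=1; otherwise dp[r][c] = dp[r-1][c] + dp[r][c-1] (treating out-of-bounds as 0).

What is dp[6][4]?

r\c   0   1   2   3   4   5
  0   1   1   1   1   1   1
  1   1   2   3   4   5   6
  2   1   3   6  10  15  21
  3   1   4  10  20  35  56
  4   1   5  15  35  70 126
  5   1   6  21  56 126 252
  6   1   7  28  84 210 462

210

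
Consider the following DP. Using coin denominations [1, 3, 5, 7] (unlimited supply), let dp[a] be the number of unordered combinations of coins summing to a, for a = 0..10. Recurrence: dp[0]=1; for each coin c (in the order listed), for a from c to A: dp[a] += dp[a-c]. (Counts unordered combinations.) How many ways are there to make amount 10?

9

after  coin     0     1     2     3     4     5     6     7     8     9    10
          1     1     1     1     1     1     1     1     1     1     1     1
          3     1     1     1     2     2     2     3     3     3     4     4
          5     1     1     1     2     2     3     4     4     5     6     7
          7     1     1     1     2     2     3     4     5     6     7     9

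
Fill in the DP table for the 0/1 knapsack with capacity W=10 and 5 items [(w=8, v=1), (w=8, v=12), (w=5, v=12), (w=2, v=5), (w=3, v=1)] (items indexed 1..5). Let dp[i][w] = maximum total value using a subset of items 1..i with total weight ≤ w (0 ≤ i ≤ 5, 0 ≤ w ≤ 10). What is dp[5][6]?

i\w   0   1   2   3   4   5   6   7   8   9  10
  0   0   0   0   0   0   0   0   0   0   0   0
  1   0   0   0   0   0   0   0   0   1   1   1
  2   0   0   0   0   0   0   0   0  12  12  12
  3   0   0   0   0   0  12  12  12  12  12  12
  4   0   0   5   5   5  12  12  17  17  17  17
  5   0   0   5   5   5  12  12  17  17  17  18

12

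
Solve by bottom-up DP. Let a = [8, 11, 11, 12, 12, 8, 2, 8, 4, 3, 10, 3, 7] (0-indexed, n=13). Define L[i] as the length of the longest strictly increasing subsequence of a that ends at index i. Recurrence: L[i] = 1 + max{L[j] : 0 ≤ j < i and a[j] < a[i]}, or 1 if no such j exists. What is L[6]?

1

   i    0    1    2    3    4    5    6    7    8    9   10   11   12
a[i]    8   11   11   12   12    8    2    8    4    3   10    3    7
L[i]    1    2    2    3    3    1    1    2    2    2    3    2    3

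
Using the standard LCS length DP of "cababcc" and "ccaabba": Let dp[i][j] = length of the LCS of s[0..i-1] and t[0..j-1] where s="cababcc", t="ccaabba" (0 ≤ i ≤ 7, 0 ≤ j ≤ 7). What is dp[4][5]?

3

   ''  c  c  a  a  b  b  a
''  0  0  0  0  0  0  0  0
 c  0  1  1  1  1  1  1  1
 a  0  1  1  2  2  2  2  2
 b  0  1  1  2  2  3  3  3
 a  0  1  1  2  3  3  3  4
 b  0  1  1  2  3  4  4  4
 c  0  1  2  2  3  4  4  4
 c  0  1  2  2  3  4  4  4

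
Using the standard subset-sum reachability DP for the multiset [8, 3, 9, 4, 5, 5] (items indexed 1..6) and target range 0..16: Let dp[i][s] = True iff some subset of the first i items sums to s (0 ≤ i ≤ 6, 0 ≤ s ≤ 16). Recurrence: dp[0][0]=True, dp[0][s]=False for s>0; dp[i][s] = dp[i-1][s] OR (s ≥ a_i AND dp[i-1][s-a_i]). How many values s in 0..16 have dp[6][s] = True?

14

i\s   0   1   2   3   4   5   6   7   8   9  10  11  12  13  14  15  16
  0   T   F   F   F   F   F   F   F   F   F   F   F   F   F   F   F   F
  1   T   F   F   F   F   F   F   F   T   F   F   F   F   F   F   F   F
  2   T   F   F   T   F   F   F   F   T   F   F   T   F   F   F   F   F
  3   T   F   F   T   F   F   F   F   T   T   F   T   T   F   F   F   F
  4   T   F   F   T   T   F   F   T   T   T   F   T   T   T   F   T   T
  5   T   F   F   T   T   T   F   T   T   T   F   T   T   T   T   T   T
  6   T   F   F   T   T   T   F   T   T   T   T   T   T   T   T   T   T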